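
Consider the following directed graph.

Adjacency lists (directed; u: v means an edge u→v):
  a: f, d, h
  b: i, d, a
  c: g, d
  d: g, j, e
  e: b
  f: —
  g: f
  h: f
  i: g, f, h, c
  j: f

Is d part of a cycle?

Yes

d is on a cycle iff d can reach itself via ≥1 edge.
d → e → b → d — yes.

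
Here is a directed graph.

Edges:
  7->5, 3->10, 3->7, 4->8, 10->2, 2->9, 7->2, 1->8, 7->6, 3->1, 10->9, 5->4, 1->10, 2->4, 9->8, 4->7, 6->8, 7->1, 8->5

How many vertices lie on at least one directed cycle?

9

A vertex is on a directed cycle iff it belongs to a strongly connected component of size ≥ 2 (or has a self-loop).
The vertices on cycles are {1, 2, 4, 5, 6, 7, 8, 9, 10} — 9 in total.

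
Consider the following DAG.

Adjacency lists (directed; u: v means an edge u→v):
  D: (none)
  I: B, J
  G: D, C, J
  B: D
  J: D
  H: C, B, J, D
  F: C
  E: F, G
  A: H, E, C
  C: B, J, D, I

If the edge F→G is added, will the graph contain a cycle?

No

Adding F→G creates a cycle iff G can already reach F.
Explore from G: no path reaches F. The graph stays acyclic.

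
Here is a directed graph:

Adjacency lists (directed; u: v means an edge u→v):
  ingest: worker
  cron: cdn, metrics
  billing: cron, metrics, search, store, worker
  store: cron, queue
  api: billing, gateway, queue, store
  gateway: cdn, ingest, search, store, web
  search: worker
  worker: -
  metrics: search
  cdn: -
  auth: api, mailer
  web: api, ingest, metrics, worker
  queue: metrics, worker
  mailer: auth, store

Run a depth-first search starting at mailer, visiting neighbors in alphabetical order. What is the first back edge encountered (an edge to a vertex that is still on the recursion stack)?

web→api

DFS from mailer (visiting neighbors in alphabetical order); mark gray on enter, black on exit:
mailer gray
  auth gray
    api gray
      billing gray
        cron gray
          cdn gray
          cdn black
          metrics gray
            search gray
              worker gray
              worker black
            search black
          metrics black
        cron black
        billing→metrics: metrics black — skip
        billing→search: search black — skip
        store gray
          store→cron: cron black — skip
          queue gray
            queue→metrics: metrics black — skip
            queue→worker: worker black — skip
          queue black
        store black
        billing→worker: worker black — skip
      billing black
      gateway gray
        gateway→cdn: cdn black — skip
        ingest gray
          ingest→worker: worker black — skip
        ingest black
        gateway→search: search black — skip
        gateway→store: store black — skip
        web gray
          web→api: api is gray → back edge
First back edge: web → api.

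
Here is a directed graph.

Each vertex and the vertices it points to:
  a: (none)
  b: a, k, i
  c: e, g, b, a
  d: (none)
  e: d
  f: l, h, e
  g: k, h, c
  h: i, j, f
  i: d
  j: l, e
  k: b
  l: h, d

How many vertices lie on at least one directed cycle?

A vertex is on a directed cycle iff it belongs to a strongly connected component of size ≥ 2 (or has a self-loop).
The vertices on cycles are {b, c, f, g, h, j, k, l} — 8 in total.

8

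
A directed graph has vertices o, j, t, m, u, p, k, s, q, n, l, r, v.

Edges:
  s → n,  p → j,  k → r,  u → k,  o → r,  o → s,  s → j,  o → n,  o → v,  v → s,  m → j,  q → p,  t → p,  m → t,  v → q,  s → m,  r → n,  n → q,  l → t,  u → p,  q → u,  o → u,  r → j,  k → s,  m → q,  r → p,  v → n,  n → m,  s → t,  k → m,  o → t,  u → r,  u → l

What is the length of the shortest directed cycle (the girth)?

For each vertex v, BFS finds the shortest path from v back to v.
The shortest such closed walk is u → k → m → q → u, length 4.

4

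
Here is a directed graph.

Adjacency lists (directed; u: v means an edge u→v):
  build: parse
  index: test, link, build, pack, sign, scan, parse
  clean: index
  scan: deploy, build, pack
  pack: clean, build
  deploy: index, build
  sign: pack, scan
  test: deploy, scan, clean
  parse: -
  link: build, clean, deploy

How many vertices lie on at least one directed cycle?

8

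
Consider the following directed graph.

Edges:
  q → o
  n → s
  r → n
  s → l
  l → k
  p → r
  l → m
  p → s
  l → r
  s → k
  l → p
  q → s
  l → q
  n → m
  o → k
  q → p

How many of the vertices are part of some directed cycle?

6

A vertex is on a directed cycle iff it belongs to a strongly connected component of size ≥ 2 (or has a self-loop).
The vertices on cycles are {l, n, p, q, r, s} — 6 in total.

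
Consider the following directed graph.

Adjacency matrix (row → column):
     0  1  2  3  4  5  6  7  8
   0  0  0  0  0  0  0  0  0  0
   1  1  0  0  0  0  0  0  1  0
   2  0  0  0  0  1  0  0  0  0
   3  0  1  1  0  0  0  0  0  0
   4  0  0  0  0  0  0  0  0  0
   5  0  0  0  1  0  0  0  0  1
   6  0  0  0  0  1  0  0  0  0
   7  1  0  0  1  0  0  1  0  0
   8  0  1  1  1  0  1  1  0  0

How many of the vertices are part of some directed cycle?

A vertex is on a directed cycle iff it belongs to a strongly connected component of size ≥ 2 (or has a self-loop).
The vertices on cycles are {1, 3, 5, 7, 8} — 5 in total.

5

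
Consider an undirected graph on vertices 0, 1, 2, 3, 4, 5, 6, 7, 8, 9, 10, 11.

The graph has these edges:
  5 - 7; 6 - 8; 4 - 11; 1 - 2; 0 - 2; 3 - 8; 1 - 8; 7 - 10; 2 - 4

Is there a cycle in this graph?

DFS, tracking each vertex's parent; an edge to a visited non-parent vertex closes a cycle.
Start from 11:
visit 11 (parent –)
  visit 4 (parent 11)
    4–11: parent, skip
    visit 2 (parent 4)
      visit 0 (parent 2)
        0–2: parent, skip
      2–4: parent, skip
      visit 1 (parent 2)
        1–2: parent, skip
        visit 8 (parent 1)
          8–1: parent, skip
          visit 6 (parent 8)
            6–8: parent, skip
          visit 3 (parent 8)
            3–8: parent, skip
visit 5 (parent –)
  visit 7 (parent 5)
    7–5: parent, skip
    visit 10 (parent 7)
      10–7: parent, skip
visit 9 (parent –)
No non-parent visited neighbor found — the graph is a forest.

No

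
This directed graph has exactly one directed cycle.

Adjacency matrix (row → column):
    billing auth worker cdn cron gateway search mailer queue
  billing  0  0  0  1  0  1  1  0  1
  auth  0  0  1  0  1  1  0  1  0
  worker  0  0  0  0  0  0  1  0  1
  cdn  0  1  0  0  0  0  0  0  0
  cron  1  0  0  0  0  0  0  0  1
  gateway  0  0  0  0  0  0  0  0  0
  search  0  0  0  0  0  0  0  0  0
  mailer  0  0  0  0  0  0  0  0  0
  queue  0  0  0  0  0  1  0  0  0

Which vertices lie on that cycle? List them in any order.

cdn, auth, cron, billing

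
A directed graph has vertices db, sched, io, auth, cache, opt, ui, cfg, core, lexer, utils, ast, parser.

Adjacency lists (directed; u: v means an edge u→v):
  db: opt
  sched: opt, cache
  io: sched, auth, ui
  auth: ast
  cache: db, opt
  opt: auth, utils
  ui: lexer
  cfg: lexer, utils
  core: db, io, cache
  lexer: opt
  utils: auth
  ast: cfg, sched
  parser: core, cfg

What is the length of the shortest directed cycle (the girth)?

4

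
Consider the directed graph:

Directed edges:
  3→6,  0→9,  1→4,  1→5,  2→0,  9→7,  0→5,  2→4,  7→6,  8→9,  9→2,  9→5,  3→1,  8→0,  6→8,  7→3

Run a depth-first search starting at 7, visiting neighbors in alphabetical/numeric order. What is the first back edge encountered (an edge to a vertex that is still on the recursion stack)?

DFS from 7 (visiting neighbors in alphabetical/numeric order); mark gray on enter, black on exit:
7 gray
  3 gray
    1 gray
      4 gray
      4 black
      5 gray
      5 black
    1 black
    6 gray
      8 gray
        0 gray
          0→5: 5 black — skip
          9 gray
            2 gray
              2→0: 0 is gray → back edge
First back edge: 2 → 0.

2→0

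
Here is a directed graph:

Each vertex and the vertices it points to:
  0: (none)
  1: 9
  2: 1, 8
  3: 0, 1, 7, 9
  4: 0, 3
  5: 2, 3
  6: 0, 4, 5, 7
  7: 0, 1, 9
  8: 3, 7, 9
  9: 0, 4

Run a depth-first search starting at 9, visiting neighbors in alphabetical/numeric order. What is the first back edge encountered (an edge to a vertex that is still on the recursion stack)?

1→9

DFS from 9 (visiting neighbors in alphabetical/numeric order); mark gray on enter, black on exit:
9 gray
  0 gray
  0 black
  4 gray
    4→0: 0 black — skip
    3 gray
      3→0: 0 black — skip
      1 gray
        1→9: 9 is gray → back edge
First back edge: 1 → 9.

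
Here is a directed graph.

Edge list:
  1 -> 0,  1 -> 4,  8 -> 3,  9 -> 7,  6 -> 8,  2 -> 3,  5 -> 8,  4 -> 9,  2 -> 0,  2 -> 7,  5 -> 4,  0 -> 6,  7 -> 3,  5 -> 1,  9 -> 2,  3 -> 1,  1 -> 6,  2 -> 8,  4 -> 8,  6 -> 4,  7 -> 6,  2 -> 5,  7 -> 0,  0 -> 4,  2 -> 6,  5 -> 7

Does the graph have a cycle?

DFS with white/gray/black marking, starting from 4:
4 gray
  8 gray
    3 gray
      1 gray
        1→4: 4 is gray → back edge
Back edge found, so a cycle exists: 4 → 8 → 3 → 1 → 4.

Yes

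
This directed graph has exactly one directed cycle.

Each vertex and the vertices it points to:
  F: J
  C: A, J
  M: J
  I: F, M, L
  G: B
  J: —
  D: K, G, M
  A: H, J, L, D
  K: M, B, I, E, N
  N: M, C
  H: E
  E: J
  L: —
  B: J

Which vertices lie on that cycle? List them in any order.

DFS with gray/black marking from A:
A gray
  H gray
    E gray
      J gray
      J black
    E black
  H black
  A→J: J black — skip
  L gray
  L black
  D gray
    K gray
      M gray
        M→J: J black — skip
      M black
      B gray
        B→J: J black — skip
      B black
      I gray
        F gray
          F→J: J black — skip
        F black
        I→M: M black — skip
        I→L: L black — skip
      I black
      K→E: E black — skip
      N gray
        N→M: M black — skip
        C gray
          C→A: A is gray → back edge
Back edge closes the cycle A → D → K → N → C → A; its vertices are {A, C, D, K, N}.

A, C, D, K, N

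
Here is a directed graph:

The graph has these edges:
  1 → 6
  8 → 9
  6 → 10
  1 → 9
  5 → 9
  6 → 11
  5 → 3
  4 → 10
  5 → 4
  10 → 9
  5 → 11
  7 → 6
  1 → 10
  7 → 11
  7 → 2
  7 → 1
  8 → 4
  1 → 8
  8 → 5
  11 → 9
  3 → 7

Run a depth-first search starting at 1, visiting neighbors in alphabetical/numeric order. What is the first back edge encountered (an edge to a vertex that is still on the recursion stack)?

7→1

DFS from 1 (visiting neighbors in alphabetical/numeric order); mark gray on enter, black on exit:
1 gray
  6 gray
    10 gray
      9 gray
      9 black
    10 black
    11 gray
      11→9: 9 black — skip
    11 black
  6 black
  8 gray
    4 gray
      4→10: 10 black — skip
    4 black
    5 gray
      3 gray
        7 gray
          7→1: 1 is gray → back edge
First back edge: 7 → 1.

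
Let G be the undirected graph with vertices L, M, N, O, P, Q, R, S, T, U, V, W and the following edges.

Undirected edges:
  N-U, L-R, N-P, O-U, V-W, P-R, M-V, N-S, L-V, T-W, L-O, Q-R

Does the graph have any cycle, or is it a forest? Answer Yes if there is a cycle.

Yes

DFS, tracking each vertex's parent; an edge to a visited non-parent vertex closes a cycle.
Start from S:
visit S (parent –)
  visit N (parent S)
    N–S: parent, skip
    visit U (parent N)
      visit O (parent U)
        O–U: parent, skip
        visit L (parent O)
          visit V (parent L)
            V–L: parent, skip
            visit W (parent V)
              visit T (parent W)
                T–W: parent, skip
              W–V: parent, skip
            visit M (parent V)
              M–V: parent, skip
          visit R (parent L)
            visit Q (parent R)
              Q–R: parent, skip
            visit P (parent R)
              P–R: parent, skip
              P–N: N visited and ≠ parent → cycle
Cycle: N – U – O – L – R – P – N.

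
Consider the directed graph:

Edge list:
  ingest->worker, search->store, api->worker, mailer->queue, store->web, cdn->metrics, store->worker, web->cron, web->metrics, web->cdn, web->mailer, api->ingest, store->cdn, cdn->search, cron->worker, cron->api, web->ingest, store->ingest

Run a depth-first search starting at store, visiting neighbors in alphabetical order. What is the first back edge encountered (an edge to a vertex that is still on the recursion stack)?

DFS from store (visiting neighbors in alphabetical order); mark gray on enter, black on exit:
store gray
  cdn gray
    metrics gray
    metrics black
    search gray
      search→store: store is gray → back edge
First back edge: search → store.

search→store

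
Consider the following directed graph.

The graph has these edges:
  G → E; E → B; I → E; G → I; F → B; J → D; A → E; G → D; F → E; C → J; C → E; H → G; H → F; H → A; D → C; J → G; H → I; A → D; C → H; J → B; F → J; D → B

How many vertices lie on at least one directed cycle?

A vertex is on a directed cycle iff it belongs to a strongly connected component of size ≥ 2 (or has a self-loop).
The vertices on cycles are {A, C, D, F, G, H, J} — 7 in total.

7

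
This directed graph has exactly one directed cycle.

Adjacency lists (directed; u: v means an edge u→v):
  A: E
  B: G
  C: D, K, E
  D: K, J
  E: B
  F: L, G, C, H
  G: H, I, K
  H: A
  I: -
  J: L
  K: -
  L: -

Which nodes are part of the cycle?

DFS with gray/black marking from E:
E gray
  B gray
    G gray
      H gray
        A gray
          A→E: E is gray → back edge
Back edge closes the cycle E → B → G → H → A → E; its vertices are {A, B, E, G, H}.

A, B, E, G, H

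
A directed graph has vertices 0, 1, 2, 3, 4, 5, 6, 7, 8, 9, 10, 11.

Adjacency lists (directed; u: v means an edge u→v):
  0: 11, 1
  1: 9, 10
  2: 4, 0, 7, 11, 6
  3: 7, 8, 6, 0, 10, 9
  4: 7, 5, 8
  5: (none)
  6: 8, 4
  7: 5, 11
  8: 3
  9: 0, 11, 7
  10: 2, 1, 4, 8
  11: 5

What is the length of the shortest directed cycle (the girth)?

For each vertex v, BFS finds the shortest path from v back to v.
The shortest such closed walk is 3 → 8 → 3, length 2.

2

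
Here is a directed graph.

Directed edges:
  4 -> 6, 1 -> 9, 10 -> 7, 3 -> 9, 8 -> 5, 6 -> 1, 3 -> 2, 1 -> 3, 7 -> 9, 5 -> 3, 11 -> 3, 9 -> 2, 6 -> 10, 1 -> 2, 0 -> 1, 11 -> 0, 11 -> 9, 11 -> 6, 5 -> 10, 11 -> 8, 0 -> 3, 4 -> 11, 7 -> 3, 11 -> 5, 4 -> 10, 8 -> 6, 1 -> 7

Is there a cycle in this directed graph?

DFS with white/gray/black marking, starting from 0:
0 gray
  3 gray
    9 gray
      2 gray
      2 black
    9 black
    3→2: 2 black — skip
  3 black
  1 gray
    1→2: 2 black — skip
    7 gray
      7→3: 3 black — skip
      7→9: 9 black — skip
    7 black
    1→3: 3 black — skip
    1→9: 9 black — skip
  1 black
0 black
4 gray
  10 gray
    10→7: 7 black — skip
  10 black
  11 gray
    6 gray
      6→10: 10 black — skip
      6→1: 1 black — skip
    6 black
    11→9: 9 black — skip
    8 gray
      8→6: 6 black — skip
      5 gray
        5→3: 3 black — skip
        5→10: 10 black — skip
      5 black
    8 black
    11→3: 3 black — skip
    11→0: 0 black — skip
    11→5: 5 black — skip
  11 black
  4→6: 6 black — skip
4 black
Every edge goes to a white or black vertex — no back edge, so the graph is acyclic.

No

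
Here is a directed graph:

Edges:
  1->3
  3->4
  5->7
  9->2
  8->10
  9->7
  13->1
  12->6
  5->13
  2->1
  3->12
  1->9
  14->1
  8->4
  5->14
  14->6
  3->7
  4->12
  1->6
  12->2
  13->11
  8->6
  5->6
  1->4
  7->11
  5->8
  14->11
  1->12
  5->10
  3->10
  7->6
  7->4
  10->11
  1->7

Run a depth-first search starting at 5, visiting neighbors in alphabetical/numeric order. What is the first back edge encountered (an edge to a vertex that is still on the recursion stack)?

3→4

DFS from 5 (visiting neighbors in alphabetical/numeric order); mark gray on enter, black on exit:
5 gray
  6 gray
  6 black
  7 gray
    4 gray
      12 gray
        2 gray
          1 gray
            3 gray
              3→4: 4 is gray → back edge
First back edge: 3 → 4.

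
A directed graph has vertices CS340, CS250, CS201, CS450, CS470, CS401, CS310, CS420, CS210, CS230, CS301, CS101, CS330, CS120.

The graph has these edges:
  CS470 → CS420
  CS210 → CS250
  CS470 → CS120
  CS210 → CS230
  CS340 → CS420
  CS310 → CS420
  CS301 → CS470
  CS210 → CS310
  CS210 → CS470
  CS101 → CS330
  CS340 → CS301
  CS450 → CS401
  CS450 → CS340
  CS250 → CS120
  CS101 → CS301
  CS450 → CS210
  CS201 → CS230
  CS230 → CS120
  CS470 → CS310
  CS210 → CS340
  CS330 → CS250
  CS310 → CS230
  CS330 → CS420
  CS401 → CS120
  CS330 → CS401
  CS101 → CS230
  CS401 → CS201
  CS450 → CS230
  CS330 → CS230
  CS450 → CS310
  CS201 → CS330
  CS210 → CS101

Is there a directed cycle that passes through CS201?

CS201 is on a cycle iff CS201 can reach itself via ≥1 edge.
CS201 → CS330 → CS401 → CS201 — yes.

Yes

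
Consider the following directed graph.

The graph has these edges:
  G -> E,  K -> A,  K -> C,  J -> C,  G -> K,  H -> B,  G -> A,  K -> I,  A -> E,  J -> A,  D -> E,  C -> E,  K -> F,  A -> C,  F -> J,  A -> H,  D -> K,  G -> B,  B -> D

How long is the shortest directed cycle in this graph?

5

For each vertex v, BFS finds the shortest path from v back to v.
The shortest such closed walk is K → A → H → B → D → K, length 5.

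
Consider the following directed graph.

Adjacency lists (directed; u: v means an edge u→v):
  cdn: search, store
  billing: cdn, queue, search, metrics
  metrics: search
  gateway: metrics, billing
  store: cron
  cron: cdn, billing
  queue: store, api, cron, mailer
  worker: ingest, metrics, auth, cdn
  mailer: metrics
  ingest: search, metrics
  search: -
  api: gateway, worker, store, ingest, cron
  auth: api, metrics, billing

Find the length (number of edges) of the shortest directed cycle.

3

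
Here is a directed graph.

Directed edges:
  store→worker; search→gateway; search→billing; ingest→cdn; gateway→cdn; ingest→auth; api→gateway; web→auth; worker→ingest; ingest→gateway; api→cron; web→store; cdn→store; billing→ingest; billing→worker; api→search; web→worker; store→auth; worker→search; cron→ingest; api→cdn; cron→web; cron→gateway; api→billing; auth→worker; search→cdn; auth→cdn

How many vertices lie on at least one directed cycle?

A vertex is on a directed cycle iff it belongs to a strongly connected component of size ≥ 2 (or has a self-loop).
The vertices on cycles are {cdn, auth, store, ingest, search, worker, billing, gateway} — 8 in total.

8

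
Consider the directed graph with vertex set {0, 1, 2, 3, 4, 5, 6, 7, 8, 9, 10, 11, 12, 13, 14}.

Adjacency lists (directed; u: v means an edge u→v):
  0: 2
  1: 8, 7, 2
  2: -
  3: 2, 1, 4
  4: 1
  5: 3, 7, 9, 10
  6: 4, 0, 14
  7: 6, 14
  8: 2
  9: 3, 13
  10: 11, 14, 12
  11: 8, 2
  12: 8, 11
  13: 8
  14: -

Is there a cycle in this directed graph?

Yes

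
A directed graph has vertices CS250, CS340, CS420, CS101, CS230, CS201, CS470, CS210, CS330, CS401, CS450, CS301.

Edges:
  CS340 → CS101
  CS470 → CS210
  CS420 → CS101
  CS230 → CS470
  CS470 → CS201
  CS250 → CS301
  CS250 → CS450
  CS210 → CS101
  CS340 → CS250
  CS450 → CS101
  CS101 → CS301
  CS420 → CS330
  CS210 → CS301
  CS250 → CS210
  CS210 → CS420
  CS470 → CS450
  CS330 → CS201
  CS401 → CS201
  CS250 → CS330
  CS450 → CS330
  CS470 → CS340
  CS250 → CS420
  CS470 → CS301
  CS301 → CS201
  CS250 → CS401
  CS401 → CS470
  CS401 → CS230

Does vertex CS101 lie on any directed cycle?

CS101 lies on a cycle iff there is a path from CS101 back to itself.
Exploring from CS101, it never reaches itself; equivalently, its strongly connected component is a singleton.

No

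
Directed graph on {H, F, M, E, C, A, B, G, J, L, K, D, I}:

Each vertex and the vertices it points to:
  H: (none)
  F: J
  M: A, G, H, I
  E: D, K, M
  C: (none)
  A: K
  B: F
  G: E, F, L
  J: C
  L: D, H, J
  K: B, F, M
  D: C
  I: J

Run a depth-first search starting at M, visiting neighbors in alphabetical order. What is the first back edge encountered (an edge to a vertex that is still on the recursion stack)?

K->M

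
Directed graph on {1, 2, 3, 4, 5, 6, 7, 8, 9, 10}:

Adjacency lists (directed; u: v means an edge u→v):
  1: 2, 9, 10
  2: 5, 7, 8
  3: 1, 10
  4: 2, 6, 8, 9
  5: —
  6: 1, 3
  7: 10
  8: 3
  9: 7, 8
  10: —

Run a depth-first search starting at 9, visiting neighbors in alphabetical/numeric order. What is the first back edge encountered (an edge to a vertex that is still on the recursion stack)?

2→8

DFS from 9 (visiting neighbors in alphabetical/numeric order); mark gray on enter, black on exit:
9 gray
  7 gray
    10 gray
    10 black
  7 black
  8 gray
    3 gray
      1 gray
        2 gray
          5 gray
          5 black
          2→7: 7 black — skip
          2→8: 8 is gray → back edge
First back edge: 2 → 8.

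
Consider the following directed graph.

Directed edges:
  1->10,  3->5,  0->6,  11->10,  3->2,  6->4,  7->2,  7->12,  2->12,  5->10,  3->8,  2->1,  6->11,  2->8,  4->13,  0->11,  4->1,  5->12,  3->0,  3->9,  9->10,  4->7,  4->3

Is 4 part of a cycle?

Yes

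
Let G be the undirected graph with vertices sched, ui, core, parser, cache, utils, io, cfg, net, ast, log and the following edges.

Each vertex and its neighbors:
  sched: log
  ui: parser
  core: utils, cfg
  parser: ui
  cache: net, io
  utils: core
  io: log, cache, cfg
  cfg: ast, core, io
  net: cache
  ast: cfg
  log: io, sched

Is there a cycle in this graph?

DFS, tracking each vertex's parent; an edge to a visited non-parent vertex closes a cycle.
Start from cfg:
visit cfg (parent –)
  visit ast (parent cfg)
    ast–cfg: parent, skip
  visit core (parent cfg)
    visit utils (parent core)
      utils–core: parent, skip
    core–cfg: parent, skip
  visit io (parent cfg)
    visit log (parent io)
      log–io: parent, skip
      visit sched (parent log)
        sched–log: parent, skip
    visit cache (parent io)
      visit net (parent cache)
        net–cache: parent, skip
      cache–io: parent, skip
    io–cfg: parent, skip
visit ui (parent –)
  visit parser (parent ui)
    parser–ui: parent, skip
No non-parent visited neighbor found — the graph is a forest.

No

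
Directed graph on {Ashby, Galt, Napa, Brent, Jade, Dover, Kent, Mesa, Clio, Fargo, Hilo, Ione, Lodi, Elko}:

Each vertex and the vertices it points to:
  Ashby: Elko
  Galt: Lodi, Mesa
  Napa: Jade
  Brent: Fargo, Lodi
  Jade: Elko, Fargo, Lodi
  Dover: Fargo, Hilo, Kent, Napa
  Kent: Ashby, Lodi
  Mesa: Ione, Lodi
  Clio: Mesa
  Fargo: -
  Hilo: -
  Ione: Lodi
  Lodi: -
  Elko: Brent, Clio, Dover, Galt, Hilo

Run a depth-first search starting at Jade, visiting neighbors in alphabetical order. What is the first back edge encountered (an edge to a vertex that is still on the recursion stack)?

Ashby->Elko

DFS from Jade (visiting neighbors in alphabetical order); mark gray on enter, black on exit:
Jade gray
  Elko gray
    Brent gray
      Fargo gray
      Fargo black
      Lodi gray
      Lodi black
    Brent black
    Clio gray
      Mesa gray
        Ione gray
          Ione→Lodi: Lodi black — skip
        Ione black
        Mesa→Lodi: Lodi black — skip
      Mesa black
    Clio black
    Dover gray
      Dover→Fargo: Fargo black — skip
      Hilo gray
      Hilo black
      Kent gray
        Ashby gray
          Ashby→Elko: Elko is gray → back edge
First back edge: Ashby → Elko.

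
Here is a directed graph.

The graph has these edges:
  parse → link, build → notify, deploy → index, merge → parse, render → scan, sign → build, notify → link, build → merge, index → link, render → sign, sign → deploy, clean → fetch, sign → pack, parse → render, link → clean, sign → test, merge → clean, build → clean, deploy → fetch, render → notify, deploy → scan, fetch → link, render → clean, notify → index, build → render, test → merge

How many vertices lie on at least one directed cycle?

A vertex is on a directed cycle iff it belongs to a strongly connected component of size ≥ 2 (or has a self-loop).
The vertices on cycles are {link, sign, test, build, clean, fetch, merge, parse, render} — 9 in total.

9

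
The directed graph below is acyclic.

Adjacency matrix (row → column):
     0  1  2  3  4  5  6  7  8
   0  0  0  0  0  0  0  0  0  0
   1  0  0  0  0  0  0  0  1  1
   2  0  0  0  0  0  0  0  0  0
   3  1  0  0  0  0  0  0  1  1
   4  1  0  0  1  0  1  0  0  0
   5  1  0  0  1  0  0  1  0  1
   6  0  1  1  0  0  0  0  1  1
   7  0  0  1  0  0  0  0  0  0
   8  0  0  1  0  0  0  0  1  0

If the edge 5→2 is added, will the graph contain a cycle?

No

Adding 5→2 creates a cycle iff 2 can already reach 5.
Explore from 2: no path reaches 5. The graph stays acyclic.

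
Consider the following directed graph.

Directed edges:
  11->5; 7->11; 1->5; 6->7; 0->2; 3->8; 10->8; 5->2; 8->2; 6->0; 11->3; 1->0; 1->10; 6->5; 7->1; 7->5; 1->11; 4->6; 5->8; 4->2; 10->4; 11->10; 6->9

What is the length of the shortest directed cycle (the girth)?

For each vertex v, BFS finds the shortest path from v back to v.
The shortest such closed walk is 6 → 7 → 1 → 10 → 4 → 6, length 5.

5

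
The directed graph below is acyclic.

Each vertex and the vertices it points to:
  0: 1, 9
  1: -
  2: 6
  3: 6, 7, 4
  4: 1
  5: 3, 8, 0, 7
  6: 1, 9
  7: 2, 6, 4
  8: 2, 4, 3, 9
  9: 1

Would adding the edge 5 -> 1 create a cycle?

No

Adding 5→1 creates a cycle iff 1 can already reach 5.
Explore from 1: no path reaches 5. The graph stays acyclic.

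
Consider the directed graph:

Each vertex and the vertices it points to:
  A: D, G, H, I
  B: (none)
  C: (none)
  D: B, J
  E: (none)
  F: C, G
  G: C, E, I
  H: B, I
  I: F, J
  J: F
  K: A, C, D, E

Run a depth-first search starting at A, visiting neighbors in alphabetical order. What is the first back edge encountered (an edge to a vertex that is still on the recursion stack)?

I->F

DFS from A (visiting neighbors in alphabetical order); mark gray on enter, black on exit:
A gray
  D gray
    B gray
    B black
    J gray
      F gray
        C gray
        C black
        G gray
          G→C: C black — skip
          E gray
          E black
          I gray
            I→F: F is gray → back edge
First back edge: I → F.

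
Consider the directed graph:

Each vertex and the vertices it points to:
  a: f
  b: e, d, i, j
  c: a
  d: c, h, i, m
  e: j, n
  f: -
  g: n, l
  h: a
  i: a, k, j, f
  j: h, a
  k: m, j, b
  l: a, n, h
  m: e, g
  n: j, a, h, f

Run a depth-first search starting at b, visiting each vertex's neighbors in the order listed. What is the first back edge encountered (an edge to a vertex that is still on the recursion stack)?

k→b

DFS from b (visiting each vertex's neighbors in the order listed); mark gray on enter, black on exit:
b gray
  e gray
    j gray
      h gray
        a gray
          f gray
          f black
        a black
      h black
      j→a: a black — skip
    j black
    n gray
      n→j: j black — skip
      n→a: a black — skip
      n→h: h black — skip
      n→f: f black — skip
    n black
  e black
  d gray
    c gray
      c→a: a black — skip
    c black
    d→h: h black — skip
    i gray
      i→a: a black — skip
      k gray
        m gray
          m→e: e black — skip
          g gray
            g→n: n black — skip
            l gray
              l→a: a black — skip
              l→n: n black — skip
              l→h: h black — skip
            l black
          g black
        m black
        k→j: j black — skip
        k→b: b is gray → back edge
First back edge: k → b.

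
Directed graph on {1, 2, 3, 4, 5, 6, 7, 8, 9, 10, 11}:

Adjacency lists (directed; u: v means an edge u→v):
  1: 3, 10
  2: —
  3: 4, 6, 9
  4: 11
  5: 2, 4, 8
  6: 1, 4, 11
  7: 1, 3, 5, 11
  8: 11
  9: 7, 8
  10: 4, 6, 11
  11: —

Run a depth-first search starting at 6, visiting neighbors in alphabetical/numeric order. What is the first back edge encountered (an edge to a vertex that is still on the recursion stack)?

3->6

DFS from 6 (visiting neighbors in alphabetical/numeric order); mark gray on enter, black on exit:
6 gray
  1 gray
    3 gray
      4 gray
        11 gray
        11 black
      4 black
      3→6: 6 is gray → back edge
First back edge: 3 → 6.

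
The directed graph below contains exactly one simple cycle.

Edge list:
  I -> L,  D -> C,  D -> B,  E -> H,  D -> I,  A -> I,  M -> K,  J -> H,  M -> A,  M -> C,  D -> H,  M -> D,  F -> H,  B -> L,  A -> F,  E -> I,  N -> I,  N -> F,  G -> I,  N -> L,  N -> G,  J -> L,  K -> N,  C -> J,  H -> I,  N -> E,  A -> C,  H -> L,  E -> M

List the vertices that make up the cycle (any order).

DFS with gray/black marking from M:
M gray
  D gray
    B gray
      L gray
      L black
    B black
    I gray
      I→L: L black — skip
    I black
    H gray
      H→I: I black — skip
      H→L: L black — skip
    H black
    C gray
      J gray
        J→L: L black — skip
        J→H: H black — skip
      J black
    C black
  D black
  A gray
    A→C: C black — skip
    F gray
      F→H: H black — skip
    F black
    A→I: I black — skip
  A black
  M→C: C black — skip
  K gray
    N gray
      E gray
        E→I: I black — skip
        E→M: M is gray → back edge
Back edge closes the cycle M → K → N → E → M; its vertices are {E, K, M, N}.

E, K, M, N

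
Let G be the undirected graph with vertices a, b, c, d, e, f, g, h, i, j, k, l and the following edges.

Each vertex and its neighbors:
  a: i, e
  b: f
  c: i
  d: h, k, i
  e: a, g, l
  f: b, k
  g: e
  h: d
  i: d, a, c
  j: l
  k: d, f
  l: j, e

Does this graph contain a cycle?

No

DFS, tracking each vertex's parent; an edge to a visited non-parent vertex closes a cycle.
Start from l:
visit l (parent –)
  visit j (parent l)
    j–l: parent, skip
  visit e (parent l)
    visit a (parent e)
      visit i (parent a)
        visit d (parent i)
          visit h (parent d)
            h–d: parent, skip
          visit k (parent d)
            k–d: parent, skip
            visit f (parent k)
              visit b (parent f)
                b–f: parent, skip
              f–k: parent, skip
          d–i: parent, skip
        i–a: parent, skip
        visit c (parent i)
          c–i: parent, skip
      a–e: parent, skip
    visit g (parent e)
      g–e: parent, skip
    e–l: parent, skip
No non-parent visited neighbor found — the graph is a forest.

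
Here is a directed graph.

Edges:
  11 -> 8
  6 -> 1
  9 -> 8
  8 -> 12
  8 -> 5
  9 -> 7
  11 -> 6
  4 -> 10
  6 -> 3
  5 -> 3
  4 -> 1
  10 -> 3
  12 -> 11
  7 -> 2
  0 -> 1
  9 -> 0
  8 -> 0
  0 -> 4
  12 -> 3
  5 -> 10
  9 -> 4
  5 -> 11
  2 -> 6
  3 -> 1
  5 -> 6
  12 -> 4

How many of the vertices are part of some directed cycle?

A vertex is on a directed cycle iff it belongs to a strongly connected component of size ≥ 2 (or has a self-loop).
The vertices on cycles are {5, 8, 11, 12} — 4 in total.

4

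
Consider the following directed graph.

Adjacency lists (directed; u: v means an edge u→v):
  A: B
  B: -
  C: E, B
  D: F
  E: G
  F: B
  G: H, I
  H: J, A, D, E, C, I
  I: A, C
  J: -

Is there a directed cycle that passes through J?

J lies on a cycle iff there is a path from J back to itself.
Exploring from J, it never reaches itself; equivalently, its strongly connected component is a singleton.

No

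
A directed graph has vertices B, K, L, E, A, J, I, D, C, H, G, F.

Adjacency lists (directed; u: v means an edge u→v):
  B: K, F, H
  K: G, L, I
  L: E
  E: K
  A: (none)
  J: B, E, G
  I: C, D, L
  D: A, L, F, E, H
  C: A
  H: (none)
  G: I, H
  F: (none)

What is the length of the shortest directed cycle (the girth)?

3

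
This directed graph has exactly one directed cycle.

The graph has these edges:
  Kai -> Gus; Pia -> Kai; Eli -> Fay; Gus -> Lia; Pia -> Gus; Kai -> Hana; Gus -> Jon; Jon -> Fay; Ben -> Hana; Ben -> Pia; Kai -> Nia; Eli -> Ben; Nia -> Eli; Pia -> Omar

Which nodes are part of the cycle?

Ben, Eli, Kai, Nia, Pia

DFS with gray/black marking from Pia:
Pia gray
  Kai gray
    Gus gray
      Jon gray
        Fay gray
        Fay black
      Jon black
      Lia gray
      Lia black
    Gus black
    Hana gray
    Hana black
    Nia gray
      Eli gray
        Ben gray
          Ben→Hana: Hana black — skip
          Ben→Pia: Pia is gray → back edge
Back edge closes the cycle Pia → Kai → Nia → Eli → Ben → Pia; its vertices are {Ben, Eli, Kai, Nia, Pia}.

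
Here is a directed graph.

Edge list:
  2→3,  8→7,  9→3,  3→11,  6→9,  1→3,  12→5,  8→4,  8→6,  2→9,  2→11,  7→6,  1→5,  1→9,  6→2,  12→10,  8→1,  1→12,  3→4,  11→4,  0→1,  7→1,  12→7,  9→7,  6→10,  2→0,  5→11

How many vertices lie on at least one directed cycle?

7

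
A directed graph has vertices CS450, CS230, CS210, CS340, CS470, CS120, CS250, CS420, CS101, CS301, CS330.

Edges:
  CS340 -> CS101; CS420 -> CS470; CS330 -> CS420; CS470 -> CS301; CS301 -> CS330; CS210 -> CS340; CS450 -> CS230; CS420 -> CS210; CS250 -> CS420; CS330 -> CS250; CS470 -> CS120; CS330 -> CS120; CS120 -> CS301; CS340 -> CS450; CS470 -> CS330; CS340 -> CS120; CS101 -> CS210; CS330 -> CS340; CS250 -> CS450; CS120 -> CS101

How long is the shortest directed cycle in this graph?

For each vertex v, BFS finds the shortest path from v back to v.
The shortest such closed walk is CS470 → CS330 → CS420 → CS470, length 3.

3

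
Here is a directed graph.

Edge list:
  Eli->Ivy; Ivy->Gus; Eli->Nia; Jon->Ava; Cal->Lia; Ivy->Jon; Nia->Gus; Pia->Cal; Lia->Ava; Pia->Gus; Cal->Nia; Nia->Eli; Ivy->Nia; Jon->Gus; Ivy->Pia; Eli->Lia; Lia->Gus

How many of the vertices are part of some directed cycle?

5

A vertex is on a directed cycle iff it belongs to a strongly connected component of size ≥ 2 (or has a self-loop).
The vertices on cycles are {Cal, Eli, Ivy, Nia, Pia} — 5 in total.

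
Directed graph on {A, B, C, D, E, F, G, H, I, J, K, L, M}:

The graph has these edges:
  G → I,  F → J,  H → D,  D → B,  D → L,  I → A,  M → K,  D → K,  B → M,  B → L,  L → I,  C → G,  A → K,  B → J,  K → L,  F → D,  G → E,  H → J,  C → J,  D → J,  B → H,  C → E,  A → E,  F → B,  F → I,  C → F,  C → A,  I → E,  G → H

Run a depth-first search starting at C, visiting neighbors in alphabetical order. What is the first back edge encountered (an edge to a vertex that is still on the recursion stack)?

I->A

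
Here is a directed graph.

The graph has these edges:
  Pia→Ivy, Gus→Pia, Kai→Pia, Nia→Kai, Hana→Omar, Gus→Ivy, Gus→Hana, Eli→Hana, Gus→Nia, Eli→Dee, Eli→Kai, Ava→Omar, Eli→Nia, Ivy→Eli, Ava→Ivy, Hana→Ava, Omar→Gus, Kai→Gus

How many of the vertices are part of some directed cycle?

A vertex is on a directed cycle iff it belongs to a strongly connected component of size ≥ 2 (or has a self-loop).
The vertices on cycles are {Ava, Eli, Gus, Ivy, Kai, Nia, Pia, Hana, Omar} — 9 in total.

9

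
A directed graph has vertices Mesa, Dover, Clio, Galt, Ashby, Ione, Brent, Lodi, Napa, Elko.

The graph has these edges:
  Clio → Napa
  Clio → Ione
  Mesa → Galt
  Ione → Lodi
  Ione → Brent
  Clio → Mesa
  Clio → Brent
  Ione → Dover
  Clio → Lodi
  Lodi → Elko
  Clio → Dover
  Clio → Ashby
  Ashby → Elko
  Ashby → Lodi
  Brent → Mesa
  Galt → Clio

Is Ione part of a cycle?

Yes

Ione is on a cycle iff Ione can reach itself via ≥1 edge.
Ione → Brent → Mesa → Galt → Clio → Ione — yes.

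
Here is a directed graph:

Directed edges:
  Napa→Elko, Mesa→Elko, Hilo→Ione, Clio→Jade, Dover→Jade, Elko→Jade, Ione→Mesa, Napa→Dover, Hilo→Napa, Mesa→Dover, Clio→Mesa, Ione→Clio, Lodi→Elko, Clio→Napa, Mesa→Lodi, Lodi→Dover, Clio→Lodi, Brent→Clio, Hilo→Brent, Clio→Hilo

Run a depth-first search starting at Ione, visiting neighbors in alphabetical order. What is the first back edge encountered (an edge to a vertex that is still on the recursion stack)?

Brent->Clio

DFS from Ione (visiting neighbors in alphabetical order); mark gray on enter, black on exit:
Ione gray
  Clio gray
    Hilo gray
      Brent gray
        Brent→Clio: Clio is gray → back edge
First back edge: Brent → Clio.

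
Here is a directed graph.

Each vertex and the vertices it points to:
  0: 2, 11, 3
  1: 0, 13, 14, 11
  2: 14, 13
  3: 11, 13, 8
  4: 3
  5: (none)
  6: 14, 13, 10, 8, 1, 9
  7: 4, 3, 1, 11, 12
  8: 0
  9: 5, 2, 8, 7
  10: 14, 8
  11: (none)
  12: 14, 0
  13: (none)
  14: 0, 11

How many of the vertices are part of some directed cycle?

5

A vertex is on a directed cycle iff it belongs to a strongly connected component of size ≥ 2 (or has a self-loop).
The vertices on cycles are {0, 2, 3, 8, 14} — 5 in total.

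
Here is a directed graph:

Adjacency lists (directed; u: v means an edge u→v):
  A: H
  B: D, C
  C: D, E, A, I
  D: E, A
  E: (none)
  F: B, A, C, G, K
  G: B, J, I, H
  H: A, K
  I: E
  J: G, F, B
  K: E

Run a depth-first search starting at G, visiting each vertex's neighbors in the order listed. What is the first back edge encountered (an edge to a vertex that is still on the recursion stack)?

H→A

DFS from G (visiting each vertex's neighbors in the order listed); mark gray on enter, black on exit:
G gray
  B gray
    D gray
      E gray
      E black
      A gray
        H gray
          H→A: A is gray → back edge
First back edge: H → A.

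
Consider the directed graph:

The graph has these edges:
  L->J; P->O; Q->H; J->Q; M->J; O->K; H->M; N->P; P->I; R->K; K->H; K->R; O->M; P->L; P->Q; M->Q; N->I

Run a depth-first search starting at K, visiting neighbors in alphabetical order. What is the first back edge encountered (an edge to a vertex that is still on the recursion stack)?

Q→H

DFS from K (visiting neighbors in alphabetical order); mark gray on enter, black on exit:
K gray
  H gray
    M gray
      J gray
        Q gray
          Q→H: H is gray → back edge
First back edge: Q → H.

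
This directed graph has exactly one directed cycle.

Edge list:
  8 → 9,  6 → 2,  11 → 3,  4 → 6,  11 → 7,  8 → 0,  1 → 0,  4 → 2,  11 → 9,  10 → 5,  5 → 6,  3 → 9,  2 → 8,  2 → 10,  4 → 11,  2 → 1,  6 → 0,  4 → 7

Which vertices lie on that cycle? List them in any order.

DFS with gray/black marking from 6:
6 gray
  2 gray
    1 gray
      0 gray
      0 black
    1 black
    8 gray
      8→0: 0 black — skip
      9 gray
      9 black
    8 black
    10 gray
      5 gray
        5→6: 6 is gray → back edge
Back edge closes the cycle 6 → 2 → 10 → 5 → 6; its vertices are {2, 5, 6, 10}.

2, 5, 6, 10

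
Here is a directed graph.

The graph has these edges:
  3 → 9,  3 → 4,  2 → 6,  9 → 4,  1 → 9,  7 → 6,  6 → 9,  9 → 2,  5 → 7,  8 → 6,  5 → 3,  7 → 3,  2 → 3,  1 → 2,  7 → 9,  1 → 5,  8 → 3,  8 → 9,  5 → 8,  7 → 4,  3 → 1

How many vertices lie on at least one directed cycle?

8

A vertex is on a directed cycle iff it belongs to a strongly connected component of size ≥ 2 (or has a self-loop).
The vertices on cycles are {1, 2, 3, 5, 6, 7, 8, 9} — 8 in total.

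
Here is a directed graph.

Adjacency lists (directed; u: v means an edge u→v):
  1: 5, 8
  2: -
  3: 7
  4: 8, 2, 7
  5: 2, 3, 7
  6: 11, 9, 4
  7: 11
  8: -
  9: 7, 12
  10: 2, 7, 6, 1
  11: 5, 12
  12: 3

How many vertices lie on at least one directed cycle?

5

A vertex is on a directed cycle iff it belongs to a strongly connected component of size ≥ 2 (or has a self-loop).
The vertices on cycles are {3, 5, 7, 11, 12} — 5 in total.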